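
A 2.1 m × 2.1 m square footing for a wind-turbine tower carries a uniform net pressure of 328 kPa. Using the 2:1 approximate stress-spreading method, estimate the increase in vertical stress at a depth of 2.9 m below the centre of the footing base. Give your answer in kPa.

Δσ_z ≈ 57.9 kPa

By the 2:1 method the load spreads at 1 horizontal : 2 vertical, so at depth z the loaded area has grown by z in each plan dimension:
Δσ = qBL/((B+z)(L+z)) = 328×2.1×2.1/((2.1+2.9)(2.1+2.9)) = 57.859 kPa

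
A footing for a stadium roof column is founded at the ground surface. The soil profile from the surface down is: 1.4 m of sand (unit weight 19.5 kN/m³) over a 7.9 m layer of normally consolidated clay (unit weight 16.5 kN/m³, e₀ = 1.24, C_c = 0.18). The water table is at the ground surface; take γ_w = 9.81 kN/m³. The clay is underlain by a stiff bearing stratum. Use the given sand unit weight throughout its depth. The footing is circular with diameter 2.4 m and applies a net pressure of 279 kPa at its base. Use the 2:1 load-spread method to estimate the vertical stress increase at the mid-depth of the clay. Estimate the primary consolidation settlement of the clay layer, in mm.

S_c ≈ 141 mm

Mid-depth of clay below the ground surface: z = 1.4 + 7.9/2 = 5.35 m.
Total vertical stress at mid-clay: σ_v = 19.5×1.4 + 16.5×3.95 = 92.475 kPa.
Pore pressure: u = 9.81×(5.35 − 0) = 52.483 kPa.
Initial effective stress: σ'_0 = σ_v − u = 92.475 − 52.483 = 39.992 kPa.
Stress increase at mid-clay by the 2:1 spreading method:
Δσ ≈ qD²/(D+z)² = 279×2.4²/(2.4+5.35)² = 26.756 kPa
Final effective stress: σ'_f = σ'_0 + Δσ = 39.992 + 26.756 = 66.748 kPa.
Normally consolidated clay, so the full stress increment lies on the virgin compression line:
S_c = C_c·H/(1+e₀)·log₁₀(σ'_f/σ'_0) = 0.18×7.9/(1+1.24)×log₁₀(66.748/39.992)
    = 0.63482 × 0.22247 = 0.1412 m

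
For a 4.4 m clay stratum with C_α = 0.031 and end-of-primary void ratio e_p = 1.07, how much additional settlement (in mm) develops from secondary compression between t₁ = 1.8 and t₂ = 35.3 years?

S_s ≈ 85.2 mm

Secondary compression: S_s = C_α·H/(1+e_p)·log₁₀(t₂/t₁)
S_s = 0.031×4.4/(1+1.07)×log₁₀(35.3/1.8)
    = 0.06589 × 1.293 = 0.08517 m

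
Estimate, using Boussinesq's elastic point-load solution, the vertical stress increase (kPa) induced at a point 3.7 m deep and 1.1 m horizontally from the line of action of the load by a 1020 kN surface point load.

Boussinesq vertical stress below a point load on an elastic half-space:
Δσ_z = 3P/(2πz²) · [1 + (r/z)²]^(−5/2)
r/z = 1.1/3.7 = 0.2973; [1+(r/z)²]^(−5/2) = 0.80918.
Δσ_z = 3×1020/(2π×3.7²) × 0.80918 = 35.574 × 0.80918 = 28.79 kPa

Δσ_z ≈ 28.8 kPa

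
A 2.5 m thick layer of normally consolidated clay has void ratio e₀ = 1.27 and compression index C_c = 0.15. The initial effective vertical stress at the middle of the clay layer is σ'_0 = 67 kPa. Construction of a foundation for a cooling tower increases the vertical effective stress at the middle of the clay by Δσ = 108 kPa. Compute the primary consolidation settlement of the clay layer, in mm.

Final effective stress: σ'_f = σ'_0 + Δσ = 67 + 108 = 175 kPa.
Normally consolidated clay, so the full stress increment lies on the virgin compression line:
S_c = C_c·H/(1+e₀)·log₁₀(σ'_f/σ'_0) = 0.15×2.5/(1+1.27)×log₁₀(175/67)
    = 0.1652 × 0.41696 = 0.06888 m

S_c ≈ 68.9 mm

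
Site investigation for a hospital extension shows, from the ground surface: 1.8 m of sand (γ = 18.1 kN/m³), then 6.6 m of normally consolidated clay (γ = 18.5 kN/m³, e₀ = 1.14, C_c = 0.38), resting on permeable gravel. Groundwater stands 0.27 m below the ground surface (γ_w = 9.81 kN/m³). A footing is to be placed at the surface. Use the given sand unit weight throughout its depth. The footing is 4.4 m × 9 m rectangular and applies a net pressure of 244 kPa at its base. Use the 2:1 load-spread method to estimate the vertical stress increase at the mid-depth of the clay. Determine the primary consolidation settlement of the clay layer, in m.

S_c ≈ 0.478 m

Mid-depth of clay below the ground surface: z = 1.8 + 6.6/2 = 5.1 m.
Total vertical stress at mid-clay: σ_v = 18.1×1.8 + 18.5×3.3 = 93.63 kPa.
Pore pressure: u = 9.81×(5.1 − 0.27) = 47.382 kPa.
Initial effective stress: σ'_0 = σ_v − u = 93.63 − 47.382 = 46.248 kPa.
Stress increase at mid-clay by the 2:1 spreading method:
Δσ = qBL/((B+z)(L+z)) = 244×4.4×9/((4.4+5.1)(9+5.1)) = 72.134 kPa
Final effective stress: σ'_f = σ'_0 + Δσ = 46.248 + 72.134 = 118.38 kPa.
Normally consolidated clay, so the full stress increment lies on the virgin compression line:
S_c = C_c·H/(1+e₀)·log₁₀(σ'_f/σ'_0) = 0.38×6.6/(1+1.14)×log₁₀(118.38/46.248)
    = 1.172 × 0.40819 = 0.4784 m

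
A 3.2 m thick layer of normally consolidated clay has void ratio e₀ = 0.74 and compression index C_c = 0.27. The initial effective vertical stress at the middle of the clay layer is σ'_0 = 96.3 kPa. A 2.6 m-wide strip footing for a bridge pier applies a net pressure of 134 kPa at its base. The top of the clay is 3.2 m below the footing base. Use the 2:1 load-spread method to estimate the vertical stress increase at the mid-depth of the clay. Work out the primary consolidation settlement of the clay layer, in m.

S_c ≈ 0.0858 m

Mid-depth of clay below the footing base: z = 3.2 + 3.2/2 = 4.8 m.
Stress increase at mid-clay by the 2:1 spreading method:
Δσ = qB/(B+z) = 134×2.6/(2.6+4.8) = 47.081 kPa
Final effective stress: σ'_f = σ'_0 + Δσ = 96.3 + 47.081 = 143.38 kPa.
Normally consolidated clay, so the full stress increment lies on the virgin compression line:
S_c = C_c·H/(1+e₀)·log₁₀(σ'_f/σ'_0) = 0.27×3.2/(1+0.74)×log₁₀(143.38/96.3)
    = 0.49655 × 0.17286 = 0.08583 m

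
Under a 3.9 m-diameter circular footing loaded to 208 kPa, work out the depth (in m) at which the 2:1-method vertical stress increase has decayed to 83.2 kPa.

2:1 spreading — at depth z the loaded area has grown by z in each plan dimension:
qD²/(D+z)² = Δσ_z ⇒ z = D(√(q/Δσ_z) − 1) = 3.9×(√(208/83.2) − 1) = 2.266 m

z ≈ 2.27 m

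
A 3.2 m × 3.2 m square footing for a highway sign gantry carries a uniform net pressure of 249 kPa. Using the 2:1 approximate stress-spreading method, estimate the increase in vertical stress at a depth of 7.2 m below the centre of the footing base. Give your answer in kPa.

Δσ_z ≈ 23.6 kPa

By the 2:1 method the load spreads at 1 horizontal : 2 vertical, so at depth z the loaded area has grown by z in each plan dimension:
Δσ = qBL/((B+z)(L+z)) = 249×3.2×3.2/((3.2+7.2)(3.2+7.2)) = 23.574 kPa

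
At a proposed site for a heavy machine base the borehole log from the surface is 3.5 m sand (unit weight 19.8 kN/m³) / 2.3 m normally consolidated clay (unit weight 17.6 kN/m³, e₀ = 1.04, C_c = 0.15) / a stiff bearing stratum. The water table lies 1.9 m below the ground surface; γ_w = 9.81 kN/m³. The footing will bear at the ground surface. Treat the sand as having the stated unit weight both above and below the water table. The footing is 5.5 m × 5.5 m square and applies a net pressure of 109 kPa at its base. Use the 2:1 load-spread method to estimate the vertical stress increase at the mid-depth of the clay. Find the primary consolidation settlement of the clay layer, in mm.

Mid-depth of clay below the ground surface: z = 3.5 + 2.3/2 = 4.65 m.
Total vertical stress at mid-clay: σ_v = 19.8×3.5 + 17.6×1.15 = 89.54 kPa.
Pore pressure: u = 9.81×(4.65 − 1.9) = 26.978 kPa.
Initial effective stress: σ'_0 = σ_v − u = 89.54 − 26.978 = 62.562 kPa.
Stress increase at mid-clay by the 2:1 spreading method:
Δσ = qBL/((B+z)(L+z)) = 109×5.5×5.5/((5.5+4.65)(5.5+4.65)) = 32.005 kPa
Final effective stress: σ'_f = σ'_0 + Δσ = 62.562 + 32.005 = 94.567 kPa.
Normally consolidated clay, so the full stress increment lies on the virgin compression line:
S_c = C_c·H/(1+e₀)·log₁₀(σ'_f/σ'_0) = 0.15×2.3/(1+1.04)×log₁₀(94.567/62.562)
    = 0.16912 × 0.17943 = 0.03035 m

S_c ≈ 30.3 mm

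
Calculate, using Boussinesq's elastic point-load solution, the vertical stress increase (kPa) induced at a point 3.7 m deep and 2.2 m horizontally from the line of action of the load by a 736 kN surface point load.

Δσ_z ≈ 12 kPa

Boussinesq vertical stress below a point load on an elastic half-space:
Δσ_z = 3P/(2πz²) · [1 + (r/z)²]^(−5/2)
r/z = 2.2/3.7 = 0.59459; [1+(r/z)²]^(−5/2) = 0.46916.
Δσ_z = 3×736/(2π×3.7²) × 0.46916 = 25.669 × 0.46916 = 12.04 kPa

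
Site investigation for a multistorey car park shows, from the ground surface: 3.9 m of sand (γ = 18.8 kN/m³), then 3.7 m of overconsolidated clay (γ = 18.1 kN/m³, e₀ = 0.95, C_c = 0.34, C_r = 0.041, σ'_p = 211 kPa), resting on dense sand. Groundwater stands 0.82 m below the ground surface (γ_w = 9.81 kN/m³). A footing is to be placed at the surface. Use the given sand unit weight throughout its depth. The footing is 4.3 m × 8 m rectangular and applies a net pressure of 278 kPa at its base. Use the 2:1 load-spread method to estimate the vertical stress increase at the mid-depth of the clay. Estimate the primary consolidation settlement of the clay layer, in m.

S_c ≈ 0.0264 m

Mid-depth of clay below the ground surface: z = 3.9 + 3.7/2 = 5.75 m.
Total vertical stress at mid-clay: σ_v = 18.8×3.9 + 18.1×1.85 = 106.81 kPa.
Pore pressure: u = 9.81×(5.75 − 0.82) = 48.363 kPa.
Initial effective stress: σ'_0 = σ_v − u = 106.81 − 48.363 = 58.447 kPa.
Stress increase at mid-clay by the 2:1 spreading method:
Δσ = qBL/((B+z)(L+z)) = 278×4.3×8/((4.3+5.75)(8+5.75)) = 69.205 kPa
Final effective stress: σ'_f = 58.447 + 69.205 = 127.65 kPa.
σ'_f = 127.65 ≤ σ'_p = 211 kPa, so the clay remains overconsolidated and only the recompression index applies:
S_c = C_r·H/(1+e₀)·log₁₀(σ'_f/σ'_0) = 0.041×3.7/1.95×log₁₀(127.65/58.447)
    = 0.077793 × 0.33926 = 0.02639 m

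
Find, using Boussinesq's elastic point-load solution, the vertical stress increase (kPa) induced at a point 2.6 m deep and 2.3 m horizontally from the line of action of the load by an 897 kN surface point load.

Δσ_z ≈ 14.9 kPa

Boussinesq vertical stress below a point load on an elastic half-space:
Δσ_z = 3P/(2πz²) · [1 + (r/z)²]^(−5/2)
r/z = 2.3/2.6 = 0.88462; [1+(r/z)²]^(−5/2) = 0.23572.
Δσ_z = 3×897/(2π×2.6²) × 0.23572 = 63.356 × 0.23572 = 14.93 kPa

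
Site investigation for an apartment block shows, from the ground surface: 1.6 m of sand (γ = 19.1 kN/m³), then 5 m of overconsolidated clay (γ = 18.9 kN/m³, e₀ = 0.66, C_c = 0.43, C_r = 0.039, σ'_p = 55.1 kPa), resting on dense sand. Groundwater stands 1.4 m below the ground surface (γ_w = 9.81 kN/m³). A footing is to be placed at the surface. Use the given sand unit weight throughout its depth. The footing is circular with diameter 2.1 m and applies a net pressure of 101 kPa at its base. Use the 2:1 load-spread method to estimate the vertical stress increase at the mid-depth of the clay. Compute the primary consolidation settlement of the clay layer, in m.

S_c ≈ 0.0782 m

Mid-depth of clay below the ground surface: z = 1.6 + 5/2 = 4.1 m.
Total vertical stress at mid-clay: σ_v = 19.1×1.6 + 18.9×2.5 = 77.81 kPa.
Pore pressure: u = 9.81×(4.1 − 1.4) = 26.487 kPa.
Initial effective stress: σ'_0 = σ_v − u = 77.81 − 26.487 = 51.323 kPa.
Stress increase at mid-clay by the 2:1 spreading method:
Δσ ≈ qD²/(D+z)² = 101×2.1²/(2.1+4.1)² = 11.587 kPa
Final effective stress: σ'_f = 51.323 + 11.587 = 62.91 kPa.
σ'_f = 62.91 > σ'_p = 55.1 kPa, so the stress path crosses the preconsolidation pressure — recompression up to σ'_p, then virgin compression beyond:
S_c = H/(1+e₀)·[C_r·log₁₀(σ'_p/σ'_0) + C_c·log₁₀(σ'_f/σ'_p)]
    = 5/1.66 × [0.039×log₁₀(55.1/51.323) + 0.43×log₁₀(62.91/55.1)]
    = 3.012 × [0.0012027 + 0.024754] = 0.07818 m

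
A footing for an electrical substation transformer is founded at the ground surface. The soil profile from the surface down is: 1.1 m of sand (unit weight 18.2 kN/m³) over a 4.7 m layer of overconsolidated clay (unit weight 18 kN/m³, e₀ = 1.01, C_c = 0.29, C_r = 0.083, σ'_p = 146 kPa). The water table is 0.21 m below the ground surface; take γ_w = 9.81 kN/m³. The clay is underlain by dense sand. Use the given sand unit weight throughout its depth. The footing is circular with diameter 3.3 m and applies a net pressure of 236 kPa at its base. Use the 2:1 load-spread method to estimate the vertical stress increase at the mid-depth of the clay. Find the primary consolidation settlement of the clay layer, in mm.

S_c ≈ 88.2 mm

Mid-depth of clay below the ground surface: z = 1.1 + 4.7/2 = 3.45 m.
Total vertical stress at mid-clay: σ_v = 18.2×1.1 + 18×2.35 = 62.32 kPa.
Pore pressure: u = 9.81×(3.45 − 0.21) = 31.784 kPa.
Initial effective stress: σ'_0 = σ_v − u = 62.32 − 31.784 = 30.536 kPa.
Stress increase at mid-clay by the 2:1 spreading method:
Δσ ≈ qD²/(D+z)² = 236×3.3²/(3.3+3.45)² = 56.407 kPa
Final effective stress: σ'_f = 30.536 + 56.407 = 86.943 kPa.
σ'_f = 86.943 ≤ σ'_p = 146 kPa, so the clay remains overconsolidated and only the recompression index applies:
S_c = C_r·H/(1+e₀)·log₁₀(σ'_f/σ'_0) = 0.083×4.7/2.01×log₁₀(86.943/30.536)
    = 0.19408 × 0.45442 = 0.08819 m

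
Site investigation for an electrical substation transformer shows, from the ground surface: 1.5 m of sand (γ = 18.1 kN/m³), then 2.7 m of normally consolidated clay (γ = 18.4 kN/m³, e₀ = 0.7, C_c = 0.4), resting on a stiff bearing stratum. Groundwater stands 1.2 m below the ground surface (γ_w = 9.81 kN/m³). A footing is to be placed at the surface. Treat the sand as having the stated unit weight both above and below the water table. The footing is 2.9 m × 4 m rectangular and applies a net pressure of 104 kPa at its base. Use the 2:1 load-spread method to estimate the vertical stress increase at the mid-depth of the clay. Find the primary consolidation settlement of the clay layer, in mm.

Mid-depth of clay below the ground surface: z = 1.5 + 2.7/2 = 2.85 m.
Total vertical stress at mid-clay: σ_v = 18.1×1.5 + 18.4×1.35 = 51.99 kPa.
Pore pressure: u = 9.81×(2.85 − 1.2) = 16.186 kPa.
Initial effective stress: σ'_0 = σ_v − u = 51.99 − 16.186 = 35.804 kPa.
Stress increase at mid-clay by the 2:1 spreading method:
Δσ = qBL/((B+z)(L+z)) = 104×2.9×4/((2.9+2.85)(4+2.85)) = 30.629 kPa
Final effective stress: σ'_f = σ'_0 + Δσ = 35.804 + 30.629 = 66.433 kPa.
Normally consolidated clay, so the full stress increment lies on the virgin compression line:
S_c = C_c·H/(1+e₀)·log₁₀(σ'_f/σ'_0) = 0.4×2.7/(1+0.7)×log₁₀(66.433/35.804)
    = 0.63529 × 0.26845 = 0.1705 m

S_c ≈ 171 mm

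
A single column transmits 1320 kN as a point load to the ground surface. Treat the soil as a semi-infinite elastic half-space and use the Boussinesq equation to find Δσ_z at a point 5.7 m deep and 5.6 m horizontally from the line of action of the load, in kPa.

Boussinesq vertical stress below a point load on an elastic half-space:
Δσ_z = 3P/(2πz²) · [1 + (r/z)²]^(−5/2)
r/z = 5.6/5.7 = 0.98246; [1+(r/z)²]^(−5/2) = 0.1847.
Δσ_z = 3×1320/(2π×5.7²) × 0.1847 = 19.398 × 0.1847 = 3.583 kPa

Δσ_z ≈ 3.58 kPa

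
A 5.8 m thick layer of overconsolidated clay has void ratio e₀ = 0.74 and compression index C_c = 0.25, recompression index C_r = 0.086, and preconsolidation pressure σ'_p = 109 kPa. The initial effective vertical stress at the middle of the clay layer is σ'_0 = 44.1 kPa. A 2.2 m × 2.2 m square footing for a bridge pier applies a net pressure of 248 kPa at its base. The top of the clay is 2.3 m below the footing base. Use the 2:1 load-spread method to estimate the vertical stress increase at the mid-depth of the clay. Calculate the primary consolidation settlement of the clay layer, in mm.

S_c ≈ 50.2 mm

Mid-depth of clay below the footing base: z = 2.3 + 5.8/2 = 5.2 m.
Stress increase at mid-clay by the 2:1 spreading method:
Δσ = qBL/((B+z)(L+z)) = 248×2.2×2.2/((2.2+5.2)(2.2+5.2)) = 21.92 kPa
Final effective stress: σ'_f = 44.1 + 21.92 = 66.02 kPa.
σ'_f = 66.02 ≤ σ'_p = 109 kPa, so the clay remains overconsolidated and only the recompression index applies:
S_c = C_r·H/(1+e₀)·log₁₀(σ'_f/σ'_0) = 0.086×5.8/1.74×log₁₀(66.02/44.1)
    = 0.28666 × 0.17524 = 0.05023 m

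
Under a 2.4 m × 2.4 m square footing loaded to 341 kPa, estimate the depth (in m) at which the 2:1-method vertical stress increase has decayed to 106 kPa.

2:1 spreading — at depth z the loaded area has grown by z in each plan dimension:
qB²/(B+z)² = Δσ_z ⇒ z = B(√(q/Δσ_z) − 1) = 2.4×(√(341/106) − 1) = 1.905 m

z ≈ 1.9 m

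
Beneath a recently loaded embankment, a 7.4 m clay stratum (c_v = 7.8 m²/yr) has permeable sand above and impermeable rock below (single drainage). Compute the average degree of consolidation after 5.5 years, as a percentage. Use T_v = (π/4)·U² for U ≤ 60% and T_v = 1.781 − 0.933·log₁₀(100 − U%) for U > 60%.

U ≈ 88.3 %

Drainage path length: H_d = H = 7.4 m (single drainage).
T_v = c_v·t/H_d² = 7.8×5.5/7.4² = 0.78342.
T_v = 0.78342 corresponds to the U > 60% branch:
U = 1 − 10^((1.781 − T_v)/0.933)/100 = 0.8827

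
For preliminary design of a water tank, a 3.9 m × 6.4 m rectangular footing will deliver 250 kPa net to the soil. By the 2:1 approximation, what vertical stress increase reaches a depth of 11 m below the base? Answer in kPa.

By the 2:1 method the load spreads at 1 horizontal : 2 vertical, so at depth z the loaded area has grown by z in each plan dimension:
Δσ = qBL/((B+z)(L+z)) = 250×3.9×6.4/((3.9+11)(6.4+11)) = 24.069 kPa

Δσ_z ≈ 24.1 kPa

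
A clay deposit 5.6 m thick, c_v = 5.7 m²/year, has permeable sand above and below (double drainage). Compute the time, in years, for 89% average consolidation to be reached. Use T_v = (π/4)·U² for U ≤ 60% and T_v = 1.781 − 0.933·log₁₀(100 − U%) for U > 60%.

Drainage path length: H_d = H/2 = 2.8 m (double drainage).
U > 60%: T_v = 1.781 − 0.933·log₁₀(100 − 89) = 0.80938.
t = T_v·H_d²/c_v = 0.80938×2.8²/5.7 = 1.113 years.

t ≈ 1.11 years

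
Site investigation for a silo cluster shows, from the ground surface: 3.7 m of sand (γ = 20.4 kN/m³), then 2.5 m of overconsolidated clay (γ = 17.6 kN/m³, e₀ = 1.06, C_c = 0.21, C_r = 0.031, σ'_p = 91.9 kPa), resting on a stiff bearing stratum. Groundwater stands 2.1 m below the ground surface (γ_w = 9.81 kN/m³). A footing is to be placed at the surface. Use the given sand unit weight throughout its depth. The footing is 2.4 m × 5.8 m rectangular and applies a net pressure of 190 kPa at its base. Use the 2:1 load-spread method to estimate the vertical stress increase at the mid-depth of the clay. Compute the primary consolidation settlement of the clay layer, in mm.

S_c ≈ 17.2 mm

Mid-depth of clay below the ground surface: z = 3.7 + 2.5/2 = 4.95 m.
Total vertical stress at mid-clay: σ_v = 20.4×3.7 + 17.6×1.25 = 97.48 kPa.
Pore pressure: u = 9.81×(4.95 − 2.1) = 27.959 kPa.
Initial effective stress: σ'_0 = σ_v − u = 97.48 − 27.959 = 69.521 kPa.
Stress increase at mid-clay by the 2:1 spreading method:
Δσ = qBL/((B+z)(L+z)) = 190×2.4×5.8/((2.4+4.95)(5.8+4.95)) = 33.473 kPa
Final effective stress: σ'_f = 69.521 + 33.473 = 102.99 kPa.
σ'_f = 102.99 > σ'_p = 91.9 kPa, so the stress path crosses the preconsolidation pressure — recompression up to σ'_p, then virgin compression beyond:
S_c = H/(1+e₀)·[C_r·log₁₀(σ'_p/σ'_0) + C_c·log₁₀(σ'_f/σ'_p)]
    = 2.5/2.06 × [0.031×log₁₀(91.9/69.521) + 0.21×log₁₀(102.99/91.9)]
    = 1.2136 × [0.0037572 + 0.010391] = 0.01717 m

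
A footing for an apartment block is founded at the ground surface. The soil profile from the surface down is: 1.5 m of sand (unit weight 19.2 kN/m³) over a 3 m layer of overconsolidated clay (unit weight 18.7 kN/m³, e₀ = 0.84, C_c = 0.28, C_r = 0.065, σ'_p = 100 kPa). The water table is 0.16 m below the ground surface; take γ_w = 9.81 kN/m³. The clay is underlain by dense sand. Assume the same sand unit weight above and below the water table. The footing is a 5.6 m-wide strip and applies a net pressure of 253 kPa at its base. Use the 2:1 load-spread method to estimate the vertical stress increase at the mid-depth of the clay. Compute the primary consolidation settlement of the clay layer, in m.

Mid-depth of clay below the ground surface: z = 1.5 + 3/2 = 3 m.
Total vertical stress at mid-clay: σ_v = 19.2×1.5 + 18.7×1.5 = 56.85 kPa.
Pore pressure: u = 9.81×(3 − 0.16) = 27.86 kPa.
Initial effective stress: σ'_0 = σ_v − u = 56.85 − 27.86 = 28.99 kPa.
Stress increase at mid-clay by the 2:1 spreading method:
Δσ = qB/(B+z) = 253×5.6/(5.6+3) = 164.74 kPa
Final effective stress: σ'_f = 28.99 + 164.74 = 193.73 kPa.
σ'_f = 193.73 > σ'_p = 100 kPa, so the stress path crosses the preconsolidation pressure — recompression up to σ'_p, then virgin compression beyond:
S_c = H/(1+e₀)·[C_r·log₁₀(σ'_p/σ'_0) + C_c·log₁₀(σ'_f/σ'_p)]
    = 3/1.84 × [0.065×log₁₀(100/28.99) + 0.28×log₁₀(193.73/100)]
    = 1.6304 × [0.034954 + 0.080415] = 0.1881 m

S_c ≈ 0.188 m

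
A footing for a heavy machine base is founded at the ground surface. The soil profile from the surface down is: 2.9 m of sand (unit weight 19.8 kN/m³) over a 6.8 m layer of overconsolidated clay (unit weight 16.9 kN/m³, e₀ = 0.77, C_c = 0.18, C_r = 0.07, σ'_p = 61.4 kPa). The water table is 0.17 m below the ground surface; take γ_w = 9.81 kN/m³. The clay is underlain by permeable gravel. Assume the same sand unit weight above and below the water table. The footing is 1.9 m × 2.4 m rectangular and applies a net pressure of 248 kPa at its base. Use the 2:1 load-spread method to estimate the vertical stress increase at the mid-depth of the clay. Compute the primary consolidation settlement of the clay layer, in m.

Mid-depth of clay below the ground surface: z = 2.9 + 6.8/2 = 6.3 m.
Total vertical stress at mid-clay: σ_v = 19.8×2.9 + 16.9×3.4 = 114.88 kPa.
Pore pressure: u = 9.81×(6.3 − 0.17) = 60.135 kPa.
Initial effective stress: σ'_0 = σ_v − u = 114.88 − 60.135 = 54.745 kPa.
Stress increase at mid-clay by the 2:1 spreading method:
Δσ = qBL/((B+z)(L+z)) = 248×1.9×2.4/((1.9+6.3)(2.4+6.3)) = 15.852 kPa
Final effective stress: σ'_f = 54.745 + 15.852 = 70.597 kPa.
σ'_f = 70.597 > σ'_p = 61.4 kPa, so the stress path crosses the preconsolidation pressure — recompression up to σ'_p, then virgin compression beyond:
S_c = H/(1+e₀)·[C_r·log₁₀(σ'_p/σ'_0) + C_c·log₁₀(σ'_f/σ'_p)]
    = 6.8/1.77 × [0.07×log₁₀(61.4/54.745) + 0.18×log₁₀(70.597/61.4)]
    = 3.8418 × [0.0034877 + 0.010911] = 0.05532 m

S_c ≈ 0.0553 m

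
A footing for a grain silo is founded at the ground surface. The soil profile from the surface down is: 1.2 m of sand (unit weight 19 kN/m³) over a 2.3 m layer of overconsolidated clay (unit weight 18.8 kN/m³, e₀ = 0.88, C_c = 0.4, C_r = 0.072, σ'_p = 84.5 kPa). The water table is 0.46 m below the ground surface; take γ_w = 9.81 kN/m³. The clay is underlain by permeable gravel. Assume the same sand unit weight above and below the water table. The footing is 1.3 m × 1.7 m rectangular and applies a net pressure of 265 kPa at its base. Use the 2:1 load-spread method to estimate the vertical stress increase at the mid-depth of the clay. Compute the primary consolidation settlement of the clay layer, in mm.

Mid-depth of clay below the ground surface: z = 1.2 + 2.3/2 = 2.35 m.
Total vertical stress at mid-clay: σ_v = 19×1.2 + 18.8×1.15 = 44.42 kPa.
Pore pressure: u = 9.81×(2.35 − 0.46) = 18.541 kPa.
Initial effective stress: σ'_0 = σ_v − u = 44.42 − 18.541 = 25.879 kPa.
Stress increase at mid-clay by the 2:1 spreading method:
Δσ = qBL/((B+z)(L+z)) = 265×1.3×1.7/((1.3+2.35)(1.7+2.35)) = 39.618 kPa
Final effective stress: σ'_f = 25.879 + 39.618 = 65.497 kPa.
σ'_f = 65.497 ≤ σ'_p = 84.5 kPa, so the clay remains overconsolidated and only the recompression index applies:
S_c = C_r·H/(1+e₀)·log₁₀(σ'_f/σ'_0) = 0.072×2.3/1.88×log₁₀(65.497/25.879)
    = 0.088085 × 0.40327 = 0.03552 m

S_c ≈ 35.5 mm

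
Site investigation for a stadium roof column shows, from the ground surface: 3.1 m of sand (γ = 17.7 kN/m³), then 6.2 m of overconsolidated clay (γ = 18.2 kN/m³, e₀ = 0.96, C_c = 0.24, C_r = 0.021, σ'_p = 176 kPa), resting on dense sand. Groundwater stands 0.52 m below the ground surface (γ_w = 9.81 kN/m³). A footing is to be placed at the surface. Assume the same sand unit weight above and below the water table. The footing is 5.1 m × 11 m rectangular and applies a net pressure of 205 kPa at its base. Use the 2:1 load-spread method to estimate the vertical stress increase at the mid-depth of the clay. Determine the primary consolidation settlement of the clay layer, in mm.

S_c ≈ 20.9 mm

Mid-depth of clay below the ground surface: z = 3.1 + 6.2/2 = 6.2 m.
Total vertical stress at mid-clay: σ_v = 17.7×3.1 + 18.2×3.1 = 111.29 kPa.
Pore pressure: u = 9.81×(6.2 − 0.52) = 55.721 kPa.
Initial effective stress: σ'_0 = σ_v − u = 111.29 − 55.721 = 55.569 kPa.
Stress increase at mid-clay by the 2:1 spreading method:
Δσ = qBL/((B+z)(L+z)) = 205×5.1×11/((5.1+6.2)(11+6.2)) = 59.171 kPa
Final effective stress: σ'_f = 55.569 + 59.171 = 114.74 kPa.
σ'_f = 114.74 ≤ σ'_p = 176 kPa, so the clay remains overconsolidated and only the recompression index applies:
S_c = C_r·H/(1+e₀)·log₁₀(σ'_f/σ'_0) = 0.021×6.2/1.96×log₁₀(114.74/55.569)
    = 0.066429 × 0.31488 = 0.02092 m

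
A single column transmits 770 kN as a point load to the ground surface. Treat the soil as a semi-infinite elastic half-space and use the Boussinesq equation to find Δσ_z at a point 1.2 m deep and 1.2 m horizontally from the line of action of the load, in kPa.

Boussinesq vertical stress below a point load on an elastic half-space:
Δσ_z = 3P/(2πz²) · [1 + (r/z)²]^(−5/2)
r/z = 1.2/1.2 = 1; [1+(r/z)²]^(−5/2) = 0.17678.
Δσ_z = 3×770/(2π×1.2²) × 0.17678 = 255.31 × 0.17678 = 45.13 kPa

Δσ_z ≈ 45.1 kPa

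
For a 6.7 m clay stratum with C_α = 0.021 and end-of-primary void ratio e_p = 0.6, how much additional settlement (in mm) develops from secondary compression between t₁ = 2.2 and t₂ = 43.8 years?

Secondary compression: S_s = C_α·H/(1+e_p)·log₁₀(t₂/t₁)
S_s = 0.021×6.7/(1+0.6)×log₁₀(43.8/2.2)
    = 0.08794 × 1.299 = 0.1142 m

S_s ≈ 114 mm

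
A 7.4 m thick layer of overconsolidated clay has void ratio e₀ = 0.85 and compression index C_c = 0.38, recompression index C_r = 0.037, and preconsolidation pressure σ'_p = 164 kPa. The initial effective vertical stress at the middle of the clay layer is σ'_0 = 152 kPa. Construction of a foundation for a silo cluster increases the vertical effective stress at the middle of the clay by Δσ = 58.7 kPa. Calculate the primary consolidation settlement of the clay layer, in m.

Final effective stress: σ'_f = 152 + 58.7 = 210.7 kPa.
σ'_f = 210.7 > σ'_p = 164 kPa, so the stress path crosses the preconsolidation pressure — recompression up to σ'_p, then virgin compression beyond:
S_c = H/(1+e₀)·[C_r·log₁₀(σ'_p/σ'_0) + C_c·log₁₀(σ'_f/σ'_p)]
    = 7.4/1.85 × [0.037×log₁₀(164/152) + 0.38×log₁₀(210.7/164)]
    = 4 × [0.001221 + 0.041352] = 0.1703 m

S_c ≈ 0.17 m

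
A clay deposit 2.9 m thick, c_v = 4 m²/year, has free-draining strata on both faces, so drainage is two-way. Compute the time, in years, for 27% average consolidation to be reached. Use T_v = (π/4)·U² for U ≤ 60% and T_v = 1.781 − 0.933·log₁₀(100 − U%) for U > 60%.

Drainage path length: H_d = H/2 = 1.45 m (double drainage).
U ≤ 60%: T_v = (π/4)·U² = (π/4)×0.27² = 0.057256.
t = T_v·H_d²/c_v = 0.057256×1.45²/4 = 0.0301 years.

t ≈ 0.0301 years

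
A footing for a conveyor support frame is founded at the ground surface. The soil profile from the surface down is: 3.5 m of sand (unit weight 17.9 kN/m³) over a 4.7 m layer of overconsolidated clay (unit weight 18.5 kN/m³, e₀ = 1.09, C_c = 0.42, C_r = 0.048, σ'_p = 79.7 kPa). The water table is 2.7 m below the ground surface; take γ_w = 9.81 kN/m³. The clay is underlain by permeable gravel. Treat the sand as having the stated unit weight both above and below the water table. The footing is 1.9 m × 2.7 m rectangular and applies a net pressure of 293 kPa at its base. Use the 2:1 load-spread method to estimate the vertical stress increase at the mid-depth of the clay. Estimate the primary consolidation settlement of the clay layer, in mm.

Mid-depth of clay below the ground surface: z = 3.5 + 4.7/2 = 5.85 m.
Total vertical stress at mid-clay: σ_v = 17.9×3.5 + 18.5×2.35 = 106.12 kPa.
Pore pressure: u = 9.81×(5.85 − 2.7) = 30.902 kPa.
Initial effective stress: σ'_0 = σ_v − u = 106.12 − 30.902 = 75.218 kPa.
Stress increase at mid-clay by the 2:1 spreading method:
Δσ = qBL/((B+z)(L+z)) = 293×1.9×2.7/((1.9+5.85)(2.7+5.85)) = 22.684 kPa
Final effective stress: σ'_f = 75.218 + 22.684 = 97.902 kPa.
σ'_f = 97.902 > σ'_p = 79.7 kPa, so the stress path crosses the preconsolidation pressure — recompression up to σ'_p, then virgin compression beyond:
S_c = H/(1+e₀)·[C_r·log₁₀(σ'_p/σ'_0) + C_c·log₁₀(σ'_f/σ'_p)]
    = 4.7/2.09 × [0.048×log₁₀(79.7/75.218) + 0.42×log₁₀(97.902/79.7)]
    = 2.2488 × [0.0012066 + 0.03752] = 0.08709 m

S_c ≈ 87.1 mm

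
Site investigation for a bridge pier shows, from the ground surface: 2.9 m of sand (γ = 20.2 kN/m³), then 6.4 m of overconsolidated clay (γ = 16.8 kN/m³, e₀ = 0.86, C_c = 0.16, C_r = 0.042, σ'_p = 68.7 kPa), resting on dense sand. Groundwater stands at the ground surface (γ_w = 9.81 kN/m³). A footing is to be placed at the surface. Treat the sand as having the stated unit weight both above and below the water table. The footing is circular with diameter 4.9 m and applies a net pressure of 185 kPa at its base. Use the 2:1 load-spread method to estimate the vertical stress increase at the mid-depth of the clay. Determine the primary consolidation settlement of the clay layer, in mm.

S_c ≈ 79.3 mm

Mid-depth of clay below the ground surface: z = 2.9 + 6.4/2 = 6.1 m.
Total vertical stress at mid-clay: σ_v = 20.2×2.9 + 16.8×3.2 = 112.34 kPa.
Pore pressure: u = 9.81×(6.1 − 0) = 59.841 kPa.
Initial effective stress: σ'_0 = σ_v − u = 112.34 − 59.841 = 52.499 kPa.
Stress increase at mid-clay by the 2:1 spreading method:
Δσ ≈ qD²/(D+z)² = 185×4.9²/(4.9+6.1)² = 36.71 kPa
Final effective stress: σ'_f = 52.499 + 36.71 = 89.209 kPa.
σ'_f = 89.209 > σ'_p = 68.7 kPa, so the stress path crosses the preconsolidation pressure — recompression up to σ'_p, then virgin compression beyond:
S_c = H/(1+e₀)·[C_r·log₁₀(σ'_p/σ'_0) + C_c·log₁₀(σ'_f/σ'_p)]
    = 6.4/1.86 × [0.042×log₁₀(68.7/52.499) + 0.16×log₁₀(89.209/68.7)]
    = 3.4409 × [0.0049058 + 0.018152] = 0.07934 m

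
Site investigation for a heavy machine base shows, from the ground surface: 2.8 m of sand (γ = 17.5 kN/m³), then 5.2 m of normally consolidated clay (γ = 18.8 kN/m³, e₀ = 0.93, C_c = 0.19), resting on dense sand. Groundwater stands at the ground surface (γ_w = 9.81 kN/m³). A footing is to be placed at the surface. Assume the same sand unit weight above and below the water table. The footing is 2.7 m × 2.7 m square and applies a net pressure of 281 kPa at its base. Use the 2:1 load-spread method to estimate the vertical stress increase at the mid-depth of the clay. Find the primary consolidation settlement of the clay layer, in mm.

S_c ≈ 117 mm

Mid-depth of clay below the ground surface: z = 2.8 + 5.2/2 = 5.4 m.
Total vertical stress at mid-clay: σ_v = 17.5×2.8 + 18.8×2.6 = 97.88 kPa.
Pore pressure: u = 9.81×(5.4 − 0) = 52.974 kPa.
Initial effective stress: σ'_0 = σ_v − u = 97.88 − 52.974 = 44.906 kPa.
Stress increase at mid-clay by the 2:1 spreading method:
Δσ = qBL/((B+z)(L+z)) = 281×2.7×2.7/((2.7+5.4)(2.7+5.4)) = 31.222 kPa
Final effective stress: σ'_f = σ'_0 + Δσ = 44.906 + 31.222 = 76.128 kPa.
Normally consolidated clay, so the full stress increment lies on the virgin compression line:
S_c = C_c·H/(1+e₀)·log₁₀(σ'_f/σ'_0) = 0.19×5.2/(1+0.93)×log₁₀(76.128/44.906)
    = 0.51192 × 0.22924 = 0.1174 m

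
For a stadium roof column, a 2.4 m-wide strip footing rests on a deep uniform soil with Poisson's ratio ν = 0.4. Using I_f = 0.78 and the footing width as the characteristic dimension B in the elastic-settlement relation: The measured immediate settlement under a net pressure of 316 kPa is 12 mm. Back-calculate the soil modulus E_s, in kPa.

S_e = q·B·(1−ν²)/E_s · I_f  ⇒  E_s = q·B·(1−ν²)·I_f / S_e.
E_s = 316 × 2.4 × 0.84 × 0.78 / 0.012 = 41410 kPa

E_s ≈ 41400 kPa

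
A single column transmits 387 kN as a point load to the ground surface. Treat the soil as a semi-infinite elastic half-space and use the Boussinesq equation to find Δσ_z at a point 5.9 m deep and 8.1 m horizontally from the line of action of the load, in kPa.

Boussinesq vertical stress below a point load on an elastic half-space:
Δσ_z = 3P/(2πz²) · [1 + (r/z)²]^(−5/2)
r/z = 8.1/5.9 = 1.3729; [1+(r/z)²]^(−5/2) = 0.070747.
Δσ_z = 3×387/(2π×5.9²) × 0.070747 = 5.3082 × 0.070747 = 0.3755 kPa

Δσ_z ≈ 0.376 kPa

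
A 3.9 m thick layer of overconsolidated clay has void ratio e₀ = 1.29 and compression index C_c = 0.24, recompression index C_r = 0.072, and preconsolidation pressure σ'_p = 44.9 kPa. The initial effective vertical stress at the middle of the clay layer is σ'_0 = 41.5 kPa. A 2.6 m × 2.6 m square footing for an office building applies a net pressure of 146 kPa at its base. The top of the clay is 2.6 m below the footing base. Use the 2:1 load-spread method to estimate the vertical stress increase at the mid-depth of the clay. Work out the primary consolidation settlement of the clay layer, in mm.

Mid-depth of clay below the footing base: z = 2.6 + 3.9/2 = 4.55 m.
Stress increase at mid-clay by the 2:1 spreading method:
Δσ = qBL/((B+z)(L+z)) = 146×2.6×2.6/((2.6+4.55)(2.6+4.55)) = 19.306 kPa
Final effective stress: σ'_f = 41.5 + 19.306 = 60.806 kPa.
σ'_f = 60.806 > σ'_p = 44.9 kPa, so the stress path crosses the preconsolidation pressure — recompression up to σ'_p, then virgin compression beyond:
S_c = H/(1+e₀)·[C_r·log₁₀(σ'_p/σ'_0) + C_c·log₁₀(σ'_f/σ'_p)]
    = 3.9/2.29 × [0.072×log₁₀(44.9/41.5) + 0.24×log₁₀(60.806/44.9)]
    = 1.7031 × [0.0024623 + 0.031608] = 0.05803 m

S_c ≈ 58 mm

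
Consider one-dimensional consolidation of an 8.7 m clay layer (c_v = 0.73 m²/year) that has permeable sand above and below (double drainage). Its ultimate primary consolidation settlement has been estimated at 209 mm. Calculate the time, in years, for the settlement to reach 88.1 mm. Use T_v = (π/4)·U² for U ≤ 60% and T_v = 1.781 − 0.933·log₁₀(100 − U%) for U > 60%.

t ≈ 3.62 years

Drainage path length: H_d = H/2 = 4.35 m (double drainage).
U = S(t)/S_ult = 88.1/209 = 0.4215.
U ≤ 60%: T_v = (π/4)·U² = (π/4)×0.42153² = 0.13956.
t = T_v·H_d²/c_v = 0.13956×4.35²/0.73 = 3.618 years.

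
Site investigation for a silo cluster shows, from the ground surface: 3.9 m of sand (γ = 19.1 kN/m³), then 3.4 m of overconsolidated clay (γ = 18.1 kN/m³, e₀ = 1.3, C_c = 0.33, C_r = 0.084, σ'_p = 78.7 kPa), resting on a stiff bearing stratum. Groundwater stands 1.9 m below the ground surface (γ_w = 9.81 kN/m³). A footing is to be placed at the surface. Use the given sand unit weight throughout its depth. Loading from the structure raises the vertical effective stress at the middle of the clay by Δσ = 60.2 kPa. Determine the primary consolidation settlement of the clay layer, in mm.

S_c ≈ 112 mm

Mid-depth of clay below the ground surface: z = 3.9 + 3.4/2 = 5.6 m.
Total vertical stress at mid-clay: σ_v = 19.1×3.9 + 18.1×1.7 = 105.26 kPa.
Pore pressure: u = 9.81×(5.6 − 1.9) = 36.297 kPa.
Initial effective stress: σ'_0 = σ_v − u = 105.26 − 36.297 = 68.963 kPa.
Final effective stress: σ'_f = 68.963 + 60.2 = 129.16 kPa.
σ'_f = 129.16 > σ'_p = 78.7 kPa, so the stress path crosses the preconsolidation pressure — recompression up to σ'_p, then virgin compression beyond:
S_c = H/(1+e₀)·[C_r·log₁₀(σ'_p/σ'_0) + C_c·log₁₀(σ'_f/σ'_p)]
    = 3.4/2.3 × [0.084×log₁₀(78.7/68.963) + 0.33×log₁₀(129.16/78.7)]
    = 1.4783 × [0.0048181 + 0.071001] = 0.1121 m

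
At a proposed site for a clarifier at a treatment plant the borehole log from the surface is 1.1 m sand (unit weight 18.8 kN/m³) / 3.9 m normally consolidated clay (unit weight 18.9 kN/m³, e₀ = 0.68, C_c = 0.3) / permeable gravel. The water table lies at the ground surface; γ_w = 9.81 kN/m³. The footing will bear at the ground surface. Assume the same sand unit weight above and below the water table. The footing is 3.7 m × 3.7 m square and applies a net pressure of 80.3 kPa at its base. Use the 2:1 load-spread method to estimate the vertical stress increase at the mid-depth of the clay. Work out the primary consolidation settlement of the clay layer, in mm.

Mid-depth of clay below the ground surface: z = 1.1 + 3.9/2 = 3.05 m.
Total vertical stress at mid-clay: σ_v = 18.8×1.1 + 18.9×1.95 = 57.535 kPa.
Pore pressure: u = 9.81×(3.05 − 0) = 29.921 kPa.
Initial effective stress: σ'_0 = σ_v − u = 57.535 − 29.921 = 27.614 kPa.
Stress increase at mid-clay by the 2:1 spreading method:
Δσ = qBL/((B+z)(L+z)) = 80.3×3.7×3.7/((3.7+3.05)(3.7+3.05)) = 24.127 kPa
Final effective stress: σ'_f = σ'_0 + Δσ = 27.614 + 24.127 = 51.741 kPa.
Normally consolidated clay, so the full stress increment lies on the virgin compression line:
S_c = C_c·H/(1+e₀)·log₁₀(σ'_f/σ'_0) = 0.3×3.9/(1+0.68)×log₁₀(51.741/27.614)
    = 0.69643 × 0.27271 = 0.1899 m

S_c ≈ 190 mm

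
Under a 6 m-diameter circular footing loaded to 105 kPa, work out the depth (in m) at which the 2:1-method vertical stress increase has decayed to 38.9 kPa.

z ≈ 3.86 m

2:1 spreading — at depth z the loaded area has grown by z in each plan dimension:
qD²/(D+z)² = Δσ_z ⇒ z = D(√(q/Δσ_z) − 1) = 6×(√(105/38.9) − 1) = 3.858 m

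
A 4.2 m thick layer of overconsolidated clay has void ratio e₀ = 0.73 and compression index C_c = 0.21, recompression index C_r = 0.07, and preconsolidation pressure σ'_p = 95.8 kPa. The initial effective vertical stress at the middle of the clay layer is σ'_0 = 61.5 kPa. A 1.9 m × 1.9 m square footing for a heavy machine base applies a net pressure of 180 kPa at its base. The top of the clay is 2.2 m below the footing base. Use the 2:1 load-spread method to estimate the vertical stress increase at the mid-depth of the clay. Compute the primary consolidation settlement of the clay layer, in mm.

S_c ≈ 17.9 mm

Mid-depth of clay below the footing base: z = 2.2 + 4.2/2 = 4.3 m.
Stress increase at mid-clay by the 2:1 spreading method:
Δσ = qBL/((B+z)(L+z)) = 180×1.9×1.9/((1.9+4.3)(1.9+4.3)) = 16.904 kPa
Final effective stress: σ'_f = 61.5 + 16.904 = 78.404 kPa.
σ'_f = 78.404 ≤ σ'_p = 95.8 kPa, so the clay remains overconsolidated and only the recompression index applies:
S_c = C_r·H/(1+e₀)·log₁₀(σ'_f/σ'_0) = 0.07×4.2/1.73×log₁₀(78.404/61.5)
    = 0.16994 × 0.10546 = 0.01792 m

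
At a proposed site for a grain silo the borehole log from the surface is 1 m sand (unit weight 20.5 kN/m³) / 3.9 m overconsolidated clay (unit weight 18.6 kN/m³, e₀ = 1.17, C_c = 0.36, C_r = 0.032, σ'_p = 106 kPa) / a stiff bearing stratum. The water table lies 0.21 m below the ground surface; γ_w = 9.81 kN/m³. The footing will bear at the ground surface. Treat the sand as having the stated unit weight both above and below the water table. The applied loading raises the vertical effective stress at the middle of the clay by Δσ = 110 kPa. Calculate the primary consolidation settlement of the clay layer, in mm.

S_c ≈ 110 mm

Mid-depth of clay below the ground surface: z = 1 + 3.9/2 = 2.95 m.
Total vertical stress at mid-clay: σ_v = 20.5×1 + 18.6×1.95 = 56.77 kPa.
Pore pressure: u = 9.81×(2.95 − 0.21) = 26.879 kPa.
Initial effective stress: σ'_0 = σ_v − u = 56.77 − 26.879 = 29.891 kPa.
Final effective stress: σ'_f = 29.891 + 110 = 139.89 kPa.
σ'_f = 139.89 > σ'_p = 106 kPa, so the stress path crosses the preconsolidation pressure — recompression up to σ'_p, then virgin compression beyond:
S_c = H/(1+e₀)·[C_r·log₁₀(σ'_p/σ'_0) + C_c·log₁₀(σ'_f/σ'_p)]
    = 3.9/2.17 × [0.032×log₁₀(106/29.891) + 0.36×log₁₀(139.89/106)]
    = 1.7972 × [0.017592 + 0.043373] = 0.1096 m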